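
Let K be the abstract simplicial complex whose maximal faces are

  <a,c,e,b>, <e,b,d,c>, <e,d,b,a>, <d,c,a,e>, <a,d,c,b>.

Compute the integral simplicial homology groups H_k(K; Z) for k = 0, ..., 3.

H_0 ≅ Z,  H_1 = 0,  H_2 = 0,  H_3 ≅ Z.

Take the total order a < b < c < d < e on the vertex set. Then K (dimension 3) consists of the simplices:

  0-simplices (5): a, b, c, d, e
  1-simplices (10): ab, ac, ad, ae, bc, bd, be, cd, ce, de
  2-simplices (10): abc, abd, abe, acd, ace, ade, bcd, bce, bde, cde
  3-simplices (5): abcd, abce, abde, acde, bcde

giving chain groups C_0 ≅ Z^5, C_1 ≅ Z^10, C_2 ≅ Z^10, C_3 ≅ Z^5.

∂_1: C_1 → C_0 sends each edge [p,q] (with p < q) to q − p.
The resulting 5×10 matrix has rank 4, and its Smith normal form has invariant factors (1,1,1,1).

Boundary ∂_2: C_2 → C_1 sends each 2-simplex [p,q,r] to [q,r] − [p,r] + [p,q]. For instance
  ∂bcd = cd − bd + bc,
  ∂ace = ce − ae + ac.
As a 10×10 matrix over Z this has rank 6, with invariant factors (1,1,1,1,1,1).

The boundary map ∂_3: C_3 → C_2 sends each 3-simplex σ to the alternating sum Σ_i (−1)^i (σ with its i-th vertex removed). For instance
  ∂acde = cde − ade + ace − acd,
  ∂abce = bce − ace + abe − abc.
This gives a 10×5 integer matrix of rank 4; reducing to Smith normal form yields diagonal entries (1,1,1,1).

Computing H_k = (kernel of ∂_k) / (image of ∂_{k+1}):

  H_0: rank C_0 − rank ∂_1 = 5 − 4 = 1, and the invariant factors of ∂_1 are all 1, so H_0 = Z.
  H_1: rank ker ∂_1 − rank ∂_2 = (10 − 4) − 6 = 0, and the invariant factors of ∂_2 are all 1, so H_1 = 0.
  H_2: rank ker ∂_2 − rank ∂_3 = (10 − 6) − 4 = 0, and the invariant factors of ∂_3 are all 1, so H_2 = 0.
  H_3: rank ker ∂_3 − rank ∂_4 = (5 − 4) − 0 = 1, and there is no ∂_4, so H_3 = Z.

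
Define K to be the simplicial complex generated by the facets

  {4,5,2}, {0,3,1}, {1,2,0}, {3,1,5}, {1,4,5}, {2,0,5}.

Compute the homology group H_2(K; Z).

H_2 ≅ 0.

K has 6 vertices, 12 edges, 6 triangles.
rank ∂_2 = 6, rank ∂_3 = 0 ⇒ b_2 = 6 − 6 − 0 = 0. So H_2 ≅ 0.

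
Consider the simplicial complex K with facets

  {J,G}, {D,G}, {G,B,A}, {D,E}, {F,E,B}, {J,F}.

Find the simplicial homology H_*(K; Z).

H_0 = Z,  H_1 = Z^2,  H_2 = 0.

Order the vertices as A < B < D < E < F < G < J. Listing each simplex with vertices in this order, K has dimension 2 with simplices:

  0-simplices (7): A, B, D, E, F, G, J
  1-simplices (10): AB, AG, BE, BF, BG, DE, DG, EF, FJ, GJ
  2-simplices (2): ABG, BEF

so the chain groups are C_0 ≅ Z^7, C_1 ≅ Z^10, C_2 ≅ Z^2.

The boundary map ∂_1: C_1 → C_0 sends each edge [p,q] (with p < q) to q − p. For instance
  ∂GJ = J − G.
The resulting 7×10 matrix has rank 6, and its Smith normal form has invariant factors (1,1,1,1,1,1).

Boundary ∂_2: C_2 → C_1 acts by ∂[p,q,r] = [q,r] − [p,r] + [p,q]. For instance
  ∂ABG = BG − AG + AB,
  ∂BEF = EF − BF + BE.
As a 10×2 matrix over Z this has rank 2, with invariant factors (1,1).

Now H_k = ker ∂_k / im ∂_{k+1}, so:

  H_0: rank C_0 − rank ∂_1 = 7 − 6 = 1, and the invariant factors of ∂_1 are all 1, so H_0 ≅ Z.
  H_1: rank ker ∂_1 − rank ∂_2 = (10 − 6) − 2 = 2, and the invariant factors of ∂_2 are all 1, so H_1 ≅ Z^2.
  H_2: rank ker ∂_2 − rank ∂_3 = (2 − 2) − 0 = 0, and there is no ∂_3, so H_2 ≅ 0.

As a check, the Euler characteristic is 7 − 10 + 2 = -1, which agrees with 1 − 2 + 0 = -1.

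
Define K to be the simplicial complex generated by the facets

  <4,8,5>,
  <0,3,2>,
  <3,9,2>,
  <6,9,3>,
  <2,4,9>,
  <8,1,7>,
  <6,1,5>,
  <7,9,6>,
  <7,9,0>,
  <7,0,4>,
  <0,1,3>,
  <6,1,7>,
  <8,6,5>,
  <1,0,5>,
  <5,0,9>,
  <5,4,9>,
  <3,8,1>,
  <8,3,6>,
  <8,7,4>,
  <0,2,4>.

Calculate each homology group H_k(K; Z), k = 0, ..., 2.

We work with the vertex ordering 0 < 1 < 2 < 3 < 4 < 5 < 6 < 7 < 8 < 9. The simplices of K, each written with vertices in increasing order, are:

  0-simplices (10): [0], [1], [2], [3], [4], [5], [6], [7], [8], [9]
  1-simplices (30): (30 of them)
  2-simplices (20): (20 of them)

so the chain groups are C_0 ≅ Z^10, C_1 ≅ Z^30, C_2 ≅ Z^20.

Boundary ∂_1: C_1 → C_0 sends each edge [p,q] (with p < q) to q − p.
This gives a 10×30 integer matrix of rank 9; reducing to Smith normal form yields diagonal entries (1,1,1,1,1,1,1,1,1).

The boundary map ∂_2: C_2 → C_1 sends each 2-simplex [p,q,r] to [q,r] − [p,r] + [p,q]. For instance
  ∂[0,5,9] = [5,9] − [0,9] + [0,5],
  ∂[4,5,8] = [5,8] − [4,8] + [4,5].
The 30×20 boundary matrix has rank 20 and Smith normal form diag(1,1,1,1,1,1,1,1,1,1,1,1,1,1,1,1,1,1,1,2).

Computing H_k = (kernel of ∂_k) / (image of ∂_{k+1}):

  H_0: rank C_0 − rank ∂_1 = 10 − 9 = 1, and the invariant factors of ∂_1 are all 1, so H_0 = Z.
  H_1: rank ker ∂_1 − rank ∂_2 = (30 − 9) − 20 = 1, and ∂_2 has invariant factor 2 > 1, so H_1 = Z ⊕ Z/2Z.
  H_2: rank ker ∂_2 − rank ∂_3 = (20 − 20) − 0 = 0, and there is no ∂_3, so H_2 = 0.

As a check, the Euler characteristic is 10 − 30 + 20 = 0, which agrees with 1 − 1 + 0 = 0.

H_0 = Z,  H_1 = Z ⊕ Z/2Z,  H_2 = 0.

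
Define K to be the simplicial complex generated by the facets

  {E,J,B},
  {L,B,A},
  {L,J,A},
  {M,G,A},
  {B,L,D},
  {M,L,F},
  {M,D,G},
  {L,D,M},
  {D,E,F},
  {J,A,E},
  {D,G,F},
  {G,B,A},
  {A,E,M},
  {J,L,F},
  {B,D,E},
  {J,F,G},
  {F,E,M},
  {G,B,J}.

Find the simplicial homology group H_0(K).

Order the vertices as A < B < D < E < F < G < J < L < M. Listing each simplex with vertices in this order, K has dimension 2 with simplices:

  0-simplices (9): A, B, D, E, F, G, J, L, M
  1-simplices (27): AB, AE, AG, AJ, AL, AM, BD, BE, BG, BJ, BL, DE, DF, DG, DL, DM, EF, EJ, EM, FG, FJ, FL, FM, GJ, GM, JL, LM
  2-simplices (18): ABG, ABL, AEJ, AEM, AGM, AJL, BDE, BDL, BEJ, BGJ, DEF, DFG, DGM, DLM, EFM, FGJ, FJL, FLM

so the chain groups are C_0 ≅ Z^9, C_1 ≅ Z^27, C_2 ≅ Z^18.

The boundary map ∂_1: C_1 → C_0 maps an edge to its endpoints' difference, ∂[p,q] = q − p. For instance
  ∂FJ = J − F.
This gives a 9×27 integer matrix of rank 8; reducing to Smith normal form yields diagonal entries (1,1,1,1,1,1,1,1).

The boundary map ∂_2: C_2 → C_1 acts by ∂[p,q,r] = [q,r] − [p,r] + [p,q]. For instance
  ∂DGM = GM − DM + DG,
  ∂DLM = LM − DM + DL.
The 27×18 boundary matrix has rank 18 and Smith normal form diag(1,1,1,1,1,1,1,1,1,1,1,1,1,1,1,1,1,2).

From H_k ≅ ker(∂_k) / im(∂_{k+1}) we obtain:

  H_0: rank C_0 − rank ∂_1 = 9 − 8 = 1, and the invariant factors of ∂_1 are all 1, so H_0 = Z.

(K is a triangulation of the Klein bottle.)

H_0 ≅ Z.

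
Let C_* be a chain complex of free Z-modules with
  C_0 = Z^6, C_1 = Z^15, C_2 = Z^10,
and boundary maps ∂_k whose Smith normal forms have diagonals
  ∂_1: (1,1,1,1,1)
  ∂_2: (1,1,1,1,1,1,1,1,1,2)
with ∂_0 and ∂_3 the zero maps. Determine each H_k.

H_0 ≅ Z,  H_1 ≅ Z/2Z,  H_2 = 0.

H_0: b_0 = 6 − 0 − 5 = 1; torsion from ∂_1 factors > 1: none. So H_0 ≅ Z.
H_1: b_1 = 15 − 5 − 10 = 0; torsion from ∂_2 factors > 1: [2]. So H_1 ≅ Z/2Z.
H_2: b_2 = 10 − 10 − 0 = 0; torsion from ∂_3 factors > 1: none. So H_2 ≅ 0.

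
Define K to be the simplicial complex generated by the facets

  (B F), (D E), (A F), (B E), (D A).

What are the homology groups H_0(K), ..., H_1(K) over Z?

Take the total order A < B < D < E < F on the vertex set. Then K (dimension 1) consists of the simplices:

  0-simplices (5): A, B, D, E, F
  1-simplices (5): AD, AF, BE, BF, DE

Hence C_0 ≅ Z^5, C_1 ≅ Z^5.

The boundary map ∂_1: C_1 → C_0 maps an edge to its endpoints' difference, ∂[p,q] = q − p. For instance
  ∂DE = E − D.
The 5×5 boundary matrix has rank 4 and Smith normal form diag(1,1,1,1).

From H_k ≅ ker(∂_k) / im(∂_{k+1}) we obtain:

  H_0: rank C_0 − rank ∂_1 = 5 − 4 = 1, and the invariant factors of ∂_1 are all 1, so H_0 ≅ Z.
  H_1: rank ker ∂_1 − rank ∂_2 = (5 − 4) − 0 = 1, and there is no ∂_2, so H_1 ≅ Z.

H_0 = Z,  H_1 = Z.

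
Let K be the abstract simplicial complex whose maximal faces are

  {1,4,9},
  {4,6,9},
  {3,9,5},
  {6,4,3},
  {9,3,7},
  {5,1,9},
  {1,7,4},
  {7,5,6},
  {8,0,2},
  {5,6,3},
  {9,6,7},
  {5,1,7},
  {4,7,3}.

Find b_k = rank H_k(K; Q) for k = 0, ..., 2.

b_0 = 2, b_1 = 0, b_2 = 0.

We work with the vertex ordering 0 < 1 < 2 < 3 < 4 < 5 < 6 < 7 < 8 < 9. The simplices of K, each written with vertices in increasing order, are:

  0-simplices (10): [0], [1], [2], [3], [4], [5], [6], [7], [8], [9]
  1-simplices (21): [0,2], [0,8], [1,4], [1,5], [1,7], [1,9], [2,8], [3,4], [3,5], [3,6], [3,7], [3,9], [4,6], [4,7], [4,9], [5,6], [5,7], [5,9], [6,7], [6,9], [7,9]
  2-simplices (13): [0,2,8], [1,4,7], [1,4,9], [1,5,7], [1,5,9], [3,4,6], [3,4,7], [3,5,6], [3,5,9], [3,7,9], [4,6,9], [5,6,7], [6,7,9]

so the chain groups are C_0 ≅ Z^10, C_1 ≅ Z^21, C_2 ≅ Z^13.

Boundary ∂_1: C_1 → C_0 sends each edge [p,q] (with p < q) to q − p.
This gives a 10×21 integer matrix of rank 8; reducing to Smith normal form yields diagonal entries (1,1,1,1,1,1,1,1).

∂_2: C_2 → C_1 sends each 2-simplex [p,q,r] to [q,r] − [p,r] + [p,q]. For instance
  ∂[4,6,9] = [6,9] − [4,9] + [4,6],
  ∂[3,5,6] = [5,6] − [3,6] + [3,5].
The 21×13 boundary matrix has rank 13 and Smith normal form diag(1,1,1,1,1,1,1,1,1,1,1,1,2).

Now H_k = ker ∂_k / im ∂_{k+1}, so:

  H_0: rank C_0 − rank ∂_1 = 10 − 8 = 2, and the invariant factors of ∂_1 are all 1, so H_0 = Z^2.
  H_1: rank ker ∂_1 − rank ∂_2 = (21 − 8) − 13 = 0, and ∂_2 has invariant factor 2 > 1, so H_1 = Z_2.
  H_2: rank ker ∂_2 − rank ∂_3 = (13 − 13) − 0 = 0, and there is no ∂_3, so H_2 = 0.

As a check, the Euler characteristic is 10 − 21 + 13 = 2, which agrees with 2 − 0 + 0 = 2.
(K is a triangulation of the disjoint union of the real projective plane RP^2 and the 2-simplex.)

Hence the Betti numbers are b_0 = 2, b_1 = 0, b_2 = 0.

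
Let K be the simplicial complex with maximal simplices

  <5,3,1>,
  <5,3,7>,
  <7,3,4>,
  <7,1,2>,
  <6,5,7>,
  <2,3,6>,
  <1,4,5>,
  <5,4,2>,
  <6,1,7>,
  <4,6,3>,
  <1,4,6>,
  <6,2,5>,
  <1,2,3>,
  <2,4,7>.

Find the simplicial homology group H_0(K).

H_0 ≅ Z.

Take the total order 1 < 2 < 3 < 4 < 5 < 6 < 7 on the vertex set. Then K (dimension 2) consists of the simplices:

  0-simplices (7): [1], [2], [3], [4], [5], [6], [7]
  1-simplices (21): [1,2], [1,3], [1,4], [1,5], [1,6], [1,7], [2,3], [2,4], [2,5], [2,6], [2,7], [3,4], [3,5], [3,6], [3,7], [4,5], [4,6], [4,7], [5,6], [5,7], [6,7]
  2-simplices (14): [1,2,3], [1,2,7], [1,3,5], [1,4,5], [1,4,6], [1,6,7], [2,3,6], [2,4,5], [2,4,7], [2,5,6], [3,4,6], [3,4,7], [3,5,7], [5,6,7]

giving chain groups C_0 ≅ Z^7, C_1 ≅ Z^21, C_2 ≅ Z^14.

The boundary map ∂_1: C_1 → C_0 is given by ∂[p,q] = [q] − [p].
As a 7×21 matrix over Z this has rank 6, with invariant factors (1,1,1,1,1,1).

∂_2: C_2 → C_1 sends each 2-simplex [p,q,r] to [q,r] − [p,r] + [p,q]. For instance
  ∂[1,6,7] = [6,7] − [1,7] + [1,6],
  ∂[2,4,7] = [4,7] − [2,7] + [2,4].
This gives a 21×14 integer matrix of rank 13; reducing to Smith normal form yields diagonal entries (1,1,1,1,1,1,1,1,1,1,1,1,1).

Reading off H_k = ker ∂_k / im ∂_{k+1}:

  H_0: rank C_0 − rank ∂_1 = 7 − 6 = 1, and the invariant factors of ∂_1 are all 1, so H_0 = Z.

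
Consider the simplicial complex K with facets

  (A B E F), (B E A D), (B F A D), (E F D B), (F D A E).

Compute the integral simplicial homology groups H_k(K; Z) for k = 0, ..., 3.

Take the total order A < B < D < E < F on the vertex set. Then K (dimension 3) consists of the simplices:

  0-simplices (5): A, B, D, E, F
  1-simplices (10): AB, AD, AE, AF, BD, BE, BF, DE, DF, EF
  2-simplices (10): ABD, ABE, ABF, ADE, ADF, AEF, BDE, BDF, BEF, DEF
  3-simplices (5): ABDE, ABDF, ABEF, ADEF, BDEF

so the chain groups are C_0 ≅ Z^5, C_1 ≅ Z^10, C_2 ≅ Z^10, C_3 ≅ Z^5.

Boundary ∂_1: C_1 → C_0 is given by ∂[p,q] = [q] − [p]. For instance
  ∂AF = F − A.
The 5×10 boundary matrix has rank 4 and Smith normal form diag(1,1,1,1).

Boundary ∂_2: C_2 → C_1 sends each 2-simplex [p,q,r] to [q,r] − [p,r] + [p,q]. For instance
  ∂ADE = DE − AE + AD,
  ∂DEF = EF − DF + DE.
The resulting 10×10 matrix has rank 6, and its Smith normal form has invariant factors (1,1,1,1,1,1).

The boundary map ∂_3: C_3 → C_2 sends each 3-simplex σ to the alternating sum Σ_i (−1)^i (σ with its i-th vertex removed). For instance
  ∂BDEF = DEF − BEF + BDF − BDE,
  ∂ABDE = BDE − ADE + ABE − ABD.
The 10×5 boundary matrix has rank 4 and Smith normal form diag(1,1,1,1).

From H_k ≅ ker(∂_k) / im(∂_{k+1}) we obtain:

  H_0: rank C_0 − rank ∂_1 = 5 − 4 = 1, and the invariant factors of ∂_1 are all 1, so H_0 ≅ Z.
  H_1: rank ker ∂_1 − rank ∂_2 = (10 − 4) − 6 = 0, and the invariant factors of ∂_2 are all 1, so H_1 ≅ 0.
  H_2: rank ker ∂_2 − rank ∂_3 = (10 − 6) − 4 = 0, and the invariant factors of ∂_3 are all 1, so H_2 ≅ 0.
  H_3: rank ker ∂_3 − rank ∂_4 = (5 − 4) − 0 = 1, and there is no ∂_4, so H_3 ≅ Z.

As a check, the Euler characteristic is 5 − 10 + 10 − 5 = 0, which agrees with 1 − 0 + 0 − 1 = 0.

H_0 = Z,  H_1 = 0,  H_2 = 0,  H_3 = Z.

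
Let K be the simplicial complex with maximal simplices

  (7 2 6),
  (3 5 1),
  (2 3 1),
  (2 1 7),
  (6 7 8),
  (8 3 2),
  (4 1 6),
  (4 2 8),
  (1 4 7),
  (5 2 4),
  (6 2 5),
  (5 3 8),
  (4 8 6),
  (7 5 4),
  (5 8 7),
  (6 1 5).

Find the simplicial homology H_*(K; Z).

We work with the vertex ordering 1 < 2 < 3 < 4 < 5 < 6 < 7 < 8. The simplices of K, each written with vertices in increasing order, are:

  0-simplices (8): [1], [2], [3], [4], [5], [6], [7], [8]
  1-simplices (24): (24 of them)
  2-simplices (16): [1,2,3], [1,2,7], [1,3,5], [1,4,6], [1,4,7], [1,5,6], [2,3,8], [2,4,5], [2,4,8], [2,5,6], [2,6,7], [3,5,8], [4,5,7], [4,6,8], [5,7,8], [6,7,8]

giving chain groups C_0 ≅ Z^8, C_1 ≅ Z^24, C_2 ≅ Z^16.

Boundary ∂_1: C_1 → C_0 maps an edge to its endpoints' difference, ∂[p,q] = q − p.
This gives a 8×24 integer matrix of rank 7; reducing to Smith normal form yields diagonal entries (1,1,1,1,1,1,1).

Boundary ∂_2: C_2 → C_1 acts by ∂[p,q,r] = [q,r] − [p,r] + [p,q]. For instance
  ∂[3,5,8] = [5,8] − [3,8] + [3,5],
  ∂[6,7,8] = [7,8] − [6,8] + [6,7].
This gives a 24×16 integer matrix of rank 15; reducing to Smith normal form yields diagonal entries (1,1,1,1,1,1,1,1,1,1,1,1,1,1,1).

Now H_k = ker ∂_k / im ∂_{k+1}, so:

  H_0: rank C_0 − rank ∂_1 = 8 − 7 = 1, and the invariant factors of ∂_1 are all 1, so H_0 ≅ Z.
  H_1: rank ker ∂_1 − rank ∂_2 = (24 − 7) − 15 = 2, and the invariant factors of ∂_2 are all 1, so H_1 ≅ Z^2.
  H_2: rank ker ∂_2 − rank ∂_3 = (16 − 15) − 0 = 1, and there is no ∂_3, so H_2 ≅ Z.

As a check, the Euler characteristic is 8 − 24 + 16 = 0, which agrees with 1 − 2 + 1 = 0.

H_0 = Z,  H_1 = Z^2,  H_2 = Z.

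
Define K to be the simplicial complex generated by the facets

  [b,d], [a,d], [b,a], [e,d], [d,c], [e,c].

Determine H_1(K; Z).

H_1 ≅ Z^2.

Fix the vertex order a < b < c < d < e and write every simplex with vertices in increasing order. Then dim K = 1 and the simplices of K are:

  0-simplices (5): a, b, c, d, e
  1-simplices (6): ab, ad, bd, cd, ce, de

giving chain groups C_0 ≅ Z^5, C_1 ≅ Z^6.

The boundary map ∂_1: C_1 → C_0 sends each edge [p,q] (with p < q) to q − p. For instance
  ∂ab = b − a.
As a 5×6 matrix over Z this has rank 4, with invariant factors (1,1,1,1).

Reading off H_k = ker ∂_k / im ∂_{k+1}:

  H_1: rank ker ∂_1 − rank ∂_2 = (6 − 4) − 0 = 2, and there is no ∂_2, so H_1 = Z^2.

(K is a triangulation of a wedge of 2 circles.)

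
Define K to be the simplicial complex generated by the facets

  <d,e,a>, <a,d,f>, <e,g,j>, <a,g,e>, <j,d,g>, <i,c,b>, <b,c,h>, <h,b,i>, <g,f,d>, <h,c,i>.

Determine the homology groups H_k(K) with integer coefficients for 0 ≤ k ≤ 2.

H_0 = Z^2,  H_1 = Z,  H_2 = Z.

Fix the vertex order a < b < c < d < e < f < g < h < i < j and write every simplex with vertices in increasing order. Then dim K = 2 and the simplices of K are:

  0-simplices (10): a, b, c, d, e, f, g, h, i, j
  1-simplices (18): ad, ae, af, ag, bc, bh, bi, ch, ci, de, df, dg, dj, eg, ej, fg, gj, hi
  2-simplices (10): ade, adf, aeg, bch, bci, bhi, chi, dfg, dgj, egj

Hence C_0 ≅ Z^10, C_1 ≅ Z^18, C_2 ≅ Z^10.

Boundary ∂_1: C_1 → C_0 maps an edge to its endpoints' difference, ∂[p,q] = q − p.
The resulting 10×18 matrix has rank 8, and its Smith normal form has invariant factors (1,1,1,1,1,1,1,1).

∂_2: C_2 → C_1 maps a triangle to the signed sum of its edges. For instance
  ∂egj = gj − ej + eg,
  ∂dfg = fg − dg + df.
As a 18×10 matrix over Z this has rank 9, with invariant factors (1,1,1,1,1,1,1,1,1).

Now H_k = ker ∂_k / im ∂_{k+1}, so:

  H_0: rank C_0 − rank ∂_1 = 10 − 8 = 2, and the invariant factors of ∂_1 are all 1, so H_0 ≅ Z^2.
  H_1: rank ker ∂_1 − rank ∂_2 = (18 − 8) − 9 = 1, and the invariant factors of ∂_2 are all 1, so H_1 ≅ Z.
  H_2: rank ker ∂_2 − rank ∂_3 = (10 − 9) − 0 = 1, and there is no ∂_3, so H_2 ≅ Z.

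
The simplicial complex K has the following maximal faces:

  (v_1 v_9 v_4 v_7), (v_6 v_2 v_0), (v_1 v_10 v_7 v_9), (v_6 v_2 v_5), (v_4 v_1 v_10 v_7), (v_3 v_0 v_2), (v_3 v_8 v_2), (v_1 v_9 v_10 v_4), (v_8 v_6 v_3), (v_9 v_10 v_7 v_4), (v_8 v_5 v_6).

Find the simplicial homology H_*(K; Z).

H_0 ≅ Z^2,  H_1 ≅ Z,  H_2 = 0,  H_3 ≅ Z.

We work with the vertex ordering v_0 < v_1 < v_2 < v_3 < v_4 < v_5 < v_6 < v_7 < v_8 < v_9 < v_10. The simplices of K, each written with vertices in increasing order, are:

  0-simplices (11): [v_0], [v_1], [v_2], [v_3], [v_4], [v_5], [v_6], [v_7], [v_8], [v_9], [v_10]
  1-simplices (22): (22 of them)
  2-simplices (16): (16 of them)
  3-simplices (5): [v_1,v_4,v_7,v_9], [v_1,v_4,v_7,v_10], [v_1,v_4,v_9,v_10], [v_1,v_7,v_9,v_10], [v_4,v_7,v_9,v_10]

so the chain groups are C_0 ≅ Z^11, C_1 ≅ Z^22, C_2 ≅ Z^16, C_3 ≅ Z^5.

∂_1: C_1 → C_0 is given by ∂[p,q] = [q] − [p].
As a 11×22 matrix over Z this has rank 9, with invariant factors (1,1,1,1,1,1,1,1,1).

Boundary ∂_2: C_2 → C_1 acts by ∂[p,q,r] = [q,r] − [p,r] + [p,q]. For instance
  ∂[v_1,v_7,v_9] = [v_7,v_9] − [v_1,v_9] + [v_1,v_7],
  ∂[v_7,v_9,v_10] = [v_9,v_10] − [v_7,v_10] + [v_7,v_9].
This gives a 22×16 integer matrix of rank 12; reducing to Smith normal form yields diagonal entries (1,1,1,1,1,1,1,1,1,1,1,1).

∂_3: C_3 → C_2 sends each 3-simplex σ to the alternating sum Σ_i (−1)^i (σ with its i-th vertex removed). For instance
  ∂[v_4,v_7,v_9,v_10] = [v_7,v_9,v_10] − [v_4,v_9,v_10] + [v_4,v_7,v_10] − [v_4,v_7,v_9],
  ∂[v_1,v_7,v_9,v_10] = [v_7,v_9,v_10] − [v_1,v_9,v_10] + [v_1,v_7,v_10] − [v_1,v_7,v_9].
As a 16×5 matrix over Z this has rank 4, with invariant factors (1,1,1,1).

Reading off H_k = ker ∂_k / im ∂_{k+1}:

  H_0: rank C_0 − rank ∂_1 = 11 − 9 = 2, and the invariant factors of ∂_1 are all 1, so H_0 = Z^2.
  H_1: rank ker ∂_1 − rank ∂_2 = (22 − 9) − 12 = 1, and the invariant factors of ∂_2 are all 1, so H_1 = Z.
  H_2: rank ker ∂_2 − rank ∂_3 = (16 − 12) − 4 = 0, and the invariant factors of ∂_3 are all 1, so H_2 = 0.
  H_3: rank ker ∂_3 − rank ∂_4 = (5 − 4) − 0 = 1, and there is no ∂_4, so H_3 = Z.

(K is a triangulation of the disjoint union of the cylinder S^1 x I and the 3-sphere S^3.)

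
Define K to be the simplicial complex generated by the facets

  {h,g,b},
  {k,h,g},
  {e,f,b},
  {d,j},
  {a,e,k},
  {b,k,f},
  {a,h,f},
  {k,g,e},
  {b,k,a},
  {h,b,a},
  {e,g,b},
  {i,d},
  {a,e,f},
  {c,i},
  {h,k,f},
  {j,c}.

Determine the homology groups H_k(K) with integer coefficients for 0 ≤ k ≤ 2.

Fix the vertex order a < b < c < d < e < f < g < h < i < j < k and write every simplex with vertices in increasing order. Then dim K = 2 and the simplices of K are:

  0-simplices (11): a, b, c, d, e, f, g, h, i, j, k
  1-simplices (22): ab, ae, af, ah, ak, be, bf, bg, bh, bk, ci, cj, di, dj, ef, eg, ek, fh, fk, gh, gk, hk
  2-simplices (12): abh, abk, aef, aek, afh, bef, beg, bfk, bgh, egk, fhk, ghk

Hence C_0 ≅ Z^11, C_1 ≅ Z^22, C_2 ≅ Z^12.

Boundary ∂_1: C_1 → C_0 maps an edge to its endpoints' difference, ∂[p,q] = q − p.
This gives a 11×22 integer matrix of rank 9; reducing to Smith normal form yields diagonal entries (1,1,1,1,1,1,1,1,1).

Boundary ∂_2: C_2 → C_1 acts by ∂[p,q,r] = [q,r] − [p,r] + [p,q]. For instance
  ∂bgh = gh − bh + bg,
  ∂egk = gk − ek + eg.
The 22×12 boundary matrix has rank 12 and Smith normal form diag(1,1,1,1,1,1,1,1,1,1,1,2).

Computing H_k = (kernel of ∂_k) / (image of ∂_{k+1}):

  H_0: rank C_0 − rank ∂_1 = 11 − 9 = 2, and the invariant factors of ∂_1 are all 1, so H_0 ≅ Z^2.
  H_1: rank ker ∂_1 − rank ∂_2 = (22 − 9) − 12 = 1, and ∂_2 has invariant factor 2 > 1, so H_1 ≅ Z ⊕ Z/2Z.
  H_2: rank ker ∂_2 − rank ∂_3 = (12 − 12) − 0 = 0, and there is no ∂_3, so H_2 ≅ 0.

H_0 = Z^2,  H_1 = Z ⊕ Z/2Z,  H_2 = 0.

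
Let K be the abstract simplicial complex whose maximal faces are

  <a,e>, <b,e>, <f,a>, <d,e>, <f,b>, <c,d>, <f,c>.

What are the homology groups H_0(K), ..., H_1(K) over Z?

H_0 ≅ Z,  H_1 ≅ Z^2.

K has 6 vertices, 7 edges.
rank ∂_0 = 0, rank ∂_1 = 5 ⇒ b_0 = 6 − 0 − 5 = 1; all invariant factors of ∂_1 are 1 so no torsion. So H_0 ≅ Z.
rank ∂_1 = 5, rank ∂_2 = 0 ⇒ b_1 = 7 − 5 − 0 = 2. So H_1 ≅ Z^2.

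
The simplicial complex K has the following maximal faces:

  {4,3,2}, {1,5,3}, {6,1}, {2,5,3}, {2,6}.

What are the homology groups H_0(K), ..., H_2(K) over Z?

Take the total order 1 < 2 < 3 < 4 < 5 < 6 on the vertex set. Then K (dimension 2) consists of the simplices:

  0-simplices (6): [1], [2], [3], [4], [5], [6]
  1-simplices (9): [1,3], [1,5], [1,6], [2,3], [2,4], [2,5], [2,6], [3,4], [3,5]
  2-simplices (3): [1,3,5], [2,3,4], [2,3,5]

giving chain groups C_0 ≅ Z^6, C_1 ≅ Z^9, C_2 ≅ Z^3.

Boundary ∂_1: C_1 → C_0 maps an edge to its endpoints' difference, ∂[p,q] = q − p. For instance
  ∂[3,4] = [4] − [3].
The resulting 6×9 matrix has rank 5, and its Smith normal form has invariant factors (1,1,1,1,1).

The boundary map ∂_2: C_2 → C_1 sends each 2-simplex [p,q,r] to [q,r] − [p,r] + [p,q]. For instance
  ∂[2,3,5] = [3,5] − [2,5] + [2,3],
  ∂[2,3,4] = [3,4] − [2,4] + [2,3].
The resulting 9×3 matrix has rank 3, and its Smith normal form has invariant factors (1,1,1).

From H_k ≅ ker(∂_k) / im(∂_{k+1}) we obtain:

  H_0: rank C_0 − rank ∂_1 = 6 − 5 = 1, and the invariant factors of ∂_1 are all 1, so H_0 ≅ Z.
  H_1: rank ker ∂_1 − rank ∂_2 = (9 − 5) − 3 = 1, and the invariant factors of ∂_2 are all 1, so H_1 ≅ Z.
  H_2: rank ker ∂_2 − rank ∂_3 = (3 − 3) − 0 = 0, and there is no ∂_3, so H_2 ≅ 0.

H_0 = Z,  H_1 = Z,  H_2 = 0.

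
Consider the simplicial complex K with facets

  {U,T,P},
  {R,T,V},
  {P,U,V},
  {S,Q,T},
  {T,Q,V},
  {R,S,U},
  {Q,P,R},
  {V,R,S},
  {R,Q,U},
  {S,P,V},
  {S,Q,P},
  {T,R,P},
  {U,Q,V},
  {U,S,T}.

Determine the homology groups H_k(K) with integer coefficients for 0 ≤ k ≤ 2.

H_0 = Z,  H_1 = Z^2,  H_2 = Z.

K has 7 vertices, 21 edges, 14 triangles.
rank ∂_0 = 0, rank ∂_1 = 6 ⇒ b_0 = 7 − 0 − 6 = 1; all invariant factors of ∂_1 are 1 so no torsion. So H_0 = Z.
rank ∂_1 = 6, rank ∂_2 = 13 ⇒ b_1 = 21 − 6 − 13 = 2; all invariant factors of ∂_2 are 1 so no torsion. So H_1 = Z^2.
rank ∂_2 = 13, rank ∂_3 = 0 ⇒ b_2 = 14 − 13 − 0 = 1. So H_2 = Z.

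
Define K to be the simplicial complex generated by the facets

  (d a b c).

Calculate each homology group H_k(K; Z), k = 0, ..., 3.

Fix the vertex order a < b < c < d and write every simplex with vertices in increasing order. Then dim K = 3 and the simplices of K are:

  0-simplices (4): a, b, c, d
  1-simplices (6): ab, ac, ad, bc, bd, cd
  2-simplices (4): abc, abd, acd, bcd
  3-simplices (1): abcd

Hence C_0 ≅ Z^4, C_1 ≅ Z^6, C_2 ≅ Z^4, C_3 ≅ Z^1.

∂_1: C_1 → C_0 sends each edge [p,q] (with p < q) to q − p. For instance
  ∂ad = d − a.
The 4×6 boundary matrix has rank 3 and Smith normal form diag(1,1,1).

∂_2: C_2 → C_1 maps a triangle to the signed sum of its edges. For instance
  ∂abc = bc − ac + ab,
  ∂bcd = cd − bd + bc.
The resulting 6×4 matrix has rank 3, and its Smith normal form has invariant factors (1,1,1).

The boundary map ∂_3: C_3 → C_2 sends each 3-simplex σ to the alternating sum Σ_i (−1)^i (σ with its i-th vertex removed). For instance
  ∂abcd = bcd − acd + abd − abc.
The resulting 4×1 matrix has rank 1, and its Smith normal form has invariant factors (1).

From H_k ≅ ker(∂_k) / im(∂_{k+1}) we obtain:

  H_0: rank C_0 − rank ∂_1 = 4 − 3 = 1, and the invariant factors of ∂_1 are all 1, so H_0 ≅ Z.
  H_1: rank ker ∂_1 − rank ∂_2 = (6 − 3) − 3 = 0, and the invariant factors of ∂_2 are all 1, so H_1 ≅ 0.
  H_2: rank ker ∂_2 − rank ∂_3 = (4 − 3) − 1 = 0, and the invariant factors of ∂_3 are all 1, so H_2 ≅ 0.
  H_3: rank ker ∂_3 − rank ∂_4 = (1 − 1) − 0 = 0, and there is no ∂_4, so H_3 ≅ 0.

(K is a triangulation of the 3-simplex.)

H_0 ≅ Z,  H_1 = 0,  H_2 = 0,  H_3 = 0.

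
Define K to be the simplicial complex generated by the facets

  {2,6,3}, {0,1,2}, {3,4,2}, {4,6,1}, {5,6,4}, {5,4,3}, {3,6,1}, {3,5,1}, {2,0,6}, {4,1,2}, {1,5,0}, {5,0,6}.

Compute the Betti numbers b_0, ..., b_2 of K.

K has 7 vertices, 18 edges, 12 triangles.
rank ∂_0 = 0, rank ∂_1 = 6 ⇒ b_0 = 7 − 0 − 6 = 1; all invariant factors of ∂_1 are 1 so no torsion. So H_0 ≅ Z.
rank ∂_1 = 6, rank ∂_2 = 12 ⇒ b_1 = 18 − 6 − 12 = 0; ∂_2 has invariant factor(s) [2] giving torsion. So H_1 ≅ Z_2.
rank ∂_2 = 12, rank ∂_3 = 0 ⇒ b_2 = 12 − 12 − 0 = 0. So H_2 ≅ 0.

b_0 = 1, b_1 = 0, b_2 = 0.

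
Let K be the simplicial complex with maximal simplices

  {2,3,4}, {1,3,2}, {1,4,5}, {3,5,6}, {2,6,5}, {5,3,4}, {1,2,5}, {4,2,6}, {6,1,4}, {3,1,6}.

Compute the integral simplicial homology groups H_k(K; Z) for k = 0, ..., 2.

Fix the vertex order 1 < 2 < 3 < 4 < 5 < 6 and write every simplex with vertices in increasing order. Then dim K = 2 and the simplices of K are:

  0-simplices (6): [1], [2], [3], [4], [5], [6]
  1-simplices (15): [1,2], [1,3], [1,4], [1,5], [1,6], [2,3], [2,4], [2,5], [2,6], [3,4], [3,5], [3,6], [4,5], [4,6], [5,6]
  2-simplices (10): [1,2,3], [1,2,5], [1,3,6], [1,4,5], [1,4,6], [2,3,4], [2,4,6], [2,5,6], [3,4,5], [3,5,6]

Hence C_0 ≅ Z^6, C_1 ≅ Z^15, C_2 ≅ Z^10.

∂_1: C_1 → C_0 maps an edge to its endpoints' difference, ∂[p,q] = q − p. For instance
  ∂[1,6] = [6] − [1].
This gives a 6×15 integer matrix of rank 5; reducing to Smith normal form yields diagonal entries (1,1,1,1,1).

Boundary ∂_2: C_2 → C_1 sends each 2-simplex [p,q,r] to [q,r] − [p,r] + [p,q]. For instance
  ∂[1,4,6] = [4,6] − [1,6] + [1,4],
  ∂[1,3,6] = [3,6] − [1,6] + [1,3].
As a 15×10 matrix over Z this has rank 10, with invariant factors (1,1,1,1,1,1,1,1,1,2).

From H_k ≅ ker(∂_k) / im(∂_{k+1}) we obtain:

  H_0: rank C_0 − rank ∂_1 = 6 − 5 = 1, and the invariant factors of ∂_1 are all 1, so H_0 = Z.
  H_1: rank ker ∂_1 − rank ∂_2 = (15 − 5) − 10 = 0, and ∂_2 has invariant factor 2 > 1, so H_1 = Z_2.
  H_2: rank ker ∂_2 − rank ∂_3 = (10 − 10) − 0 = 0, and there is no ∂_3, so H_2 = 0.

As a check, the Euler characteristic is 6 − 15 + 10 = 1, which agrees with 1 − 0 + 0 = 1.

H_0 ≅ Z,  H_1 ≅ Z_2,  H_2 = 0.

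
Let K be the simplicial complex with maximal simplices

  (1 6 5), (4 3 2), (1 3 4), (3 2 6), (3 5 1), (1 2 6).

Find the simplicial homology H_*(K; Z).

We work with the vertex ordering 1 < 2 < 3 < 4 < 5 < 6. The simplices of K, each written with vertices in increasing order, are:

  0-simplices (6): [1], [2], [3], [4], [5], [6]
  1-simplices (12): [1,2], [1,3], [1,4], [1,5], [1,6], [2,3], [2,4], [2,6], [3,4], [3,5], [3,6], [5,6]
  2-simplices (6): [1,2,6], [1,3,4], [1,3,5], [1,5,6], [2,3,4], [2,3,6]

so the chain groups are C_0 ≅ Z^6, C_1 ≅ Z^12, C_2 ≅ Z^6.

The boundary map ∂_1: C_1 → C_0 is given by ∂[p,q] = [q] − [p].
The resulting 6×12 matrix has rank 5, and its Smith normal form has invariant factors (1,1,1,1,1).

∂_2: C_2 → C_1 sends each 2-simplex [p,q,r] to [q,r] − [p,r] + [p,q]. For instance
  ∂[1,5,6] = [5,6] − [1,6] + [1,5],
  ∂[2,3,4] = [3,4] − [2,4] + [2,3].
The 12×6 boundary matrix has rank 6 and Smith normal form diag(1,1,1,1,1,1).

Reading off H_k = ker ∂_k / im ∂_{k+1}:

  H_0: rank C_0 − rank ∂_1 = 6 − 5 = 1, and the invariant factors of ∂_1 are all 1, so H_0 ≅ Z.
  H_1: rank ker ∂_1 − rank ∂_2 = (12 − 5) − 6 = 1, and the invariant factors of ∂_2 are all 1, so H_1 ≅ Z.
  H_2: rank ker ∂_2 − rank ∂_3 = (6 − 6) − 0 = 0, and there is no ∂_3, so H_2 ≅ 0.

(K is a triangulation of the cylinder S^1 x I.)

H_0 ≅ Z,  H_1 ≅ Z,  H_2 = 0.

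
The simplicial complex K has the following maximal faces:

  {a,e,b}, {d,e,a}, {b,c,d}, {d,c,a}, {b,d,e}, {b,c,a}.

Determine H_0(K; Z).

Order the vertices as a < b < c < d < e. Listing each simplex with vertices in this order, K has dimension 2 with simplices:

  0-simplices (5): a, b, c, d, e
  1-simplices (9): ab, ac, ad, ae, bc, bd, be, cd, de
  2-simplices (6): abc, abe, acd, ade, bcd, bde

so the chain groups are C_0 ≅ Z^5, C_1 ≅ Z^9, C_2 ≅ Z^6.

Boundary ∂_1: C_1 → C_0 sends each edge [p,q] (with p < q) to q − p. For instance
  ∂cd = d − c.
The 5×9 boundary matrix has rank 4 and Smith normal form diag(1,1,1,1).

The boundary map ∂_2: C_2 → C_1 acts by ∂[p,q,r] = [q,r] − [p,r] + [p,q]. For instance
  ∂abe = be − ae + ab,
  ∂ade = de − ae + ad.
As a 9×6 matrix over Z this has rank 5, with invariant factors (1,1,1,1,1).

Computing H_k = (kernel of ∂_k) / (image of ∂_{k+1}):

  H_0: rank C_0 − rank ∂_1 = 5 − 4 = 1, and the invariant factors of ∂_1 are all 1, so H_0 ≅ Z.

H_0 ≅ Z.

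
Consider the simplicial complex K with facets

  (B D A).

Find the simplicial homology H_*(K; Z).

H_0 ≅ Z,  H_1 = 0,  H_2 = 0.

Fix the vertex order A < B < D and write every simplex with vertices in increasing order. Then dim K = 2 and the simplices of K are:

  0-simplices (3): A, B, D
  1-simplices (3): AB, AD, BD
  2-simplices (1): ABD

giving chain groups C_0 ≅ Z^3, C_1 ≅ Z^3, C_2 ≅ Z^1.

The boundary map ∂_1: C_1 → C_0 sends each edge [p,q] (with p < q) to q − p. For instance
  ∂BD = D − B.
The 3×3 boundary matrix has rank 2 and Smith normal form diag(1,1).

∂_2: C_2 → C_1 maps a triangle to the signed sum of its edges. For instance
  ∂ABD = BD − AD + AB.
This gives a 3×1 integer matrix of rank 1; reducing to Smith normal form yields diagonal entries (1).

Now H_k = ker ∂_k / im ∂_{k+1}, so:

  H_0: rank C_0 − rank ∂_1 = 3 − 2 = 1, and the invariant factors of ∂_1 are all 1, so H_0 ≅ Z.
  H_1: rank ker ∂_1 − rank ∂_2 = (3 − 2) − 1 = 0, and the invariant factors of ∂_2 are all 1, so H_1 ≅ 0.
  H_2: rank ker ∂_2 − rank ∂_3 = (1 − 1) − 0 = 0, and there is no ∂_3, so H_2 ≅ 0.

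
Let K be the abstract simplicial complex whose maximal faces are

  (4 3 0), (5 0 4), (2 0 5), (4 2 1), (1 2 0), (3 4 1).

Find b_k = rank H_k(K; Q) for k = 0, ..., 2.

b_0 = 1, b_1 = 1, b_2 = 0.

We work with the vertex ordering 0 < 1 < 2 < 3 < 4 < 5. The simplices of K, each written with vertices in increasing order, are:

  0-simplices (6): [0], [1], [2], [3], [4], [5]
  1-simplices (12): [0,1], [0,2], [0,3], [0,4], [0,5], [1,2], [1,3], [1,4], [2,4], [2,5], [3,4], [4,5]
  2-simplices (6): [0,1,2], [0,2,5], [0,3,4], [0,4,5], [1,2,4], [1,3,4]

giving chain groups C_0 ≅ Z^6, C_1 ≅ Z^12, C_2 ≅ Z^6.

The boundary map ∂_1: C_1 → C_0 maps an edge to its endpoints' difference, ∂[p,q] = q − p. For instance
  ∂[1,3] = [3] − [1].
As a 6×12 matrix over Z this has rank 5, with invariant factors (1,1,1,1,1).

Boundary ∂_2: C_2 → C_1 maps a triangle to the signed sum of its edges. For instance
  ∂[0,4,5] = [4,5] − [0,5] + [0,4],
  ∂[1,3,4] = [3,4] − [1,4] + [1,3].
The 12×6 boundary matrix has rank 6 and Smith normal form diag(1,1,1,1,1,1).

Computing H_k = (kernel of ∂_k) / (image of ∂_{k+1}):

  H_0: rank C_0 − rank ∂_1 = 6 − 5 = 1, and the invariant factors of ∂_1 are all 1, so H_0 = Z.
  H_1: rank ker ∂_1 − rank ∂_2 = (12 − 5) − 6 = 1, and the invariant factors of ∂_2 are all 1, so H_1 = Z.
  H_2: rank ker ∂_2 − rank ∂_3 = (6 − 6) − 0 = 0, and there is no ∂_3, so H_2 = 0.

(K is a triangulation of the cylinder S^1 x I.)

Hence the Betti numbers are b_0 = 1, b_1 = 1, b_2 = 0.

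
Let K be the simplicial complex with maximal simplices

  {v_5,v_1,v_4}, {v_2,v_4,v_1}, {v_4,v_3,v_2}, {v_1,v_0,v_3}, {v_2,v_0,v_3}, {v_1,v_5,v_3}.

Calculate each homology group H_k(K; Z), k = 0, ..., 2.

H_0 = Z,  H_1 = Z,  H_2 = 0.

Take the total order v_0 < v_1 < v_2 < v_3 < v_4 < v_5 on the vertex set. Then K (dimension 2) consists of the simplices:

  0-simplices (6): [v_0], [v_1], [v_2], [v_3], [v_4], [v_5]
  1-simplices (12): [v_0,v_1], [v_0,v_2], [v_0,v_3], [v_1,v_2], [v_1,v_3], [v_1,v_4], [v_1,v_5], [v_2,v_3], [v_2,v_4], [v_3,v_4], [v_3,v_5], [v_4,v_5]
  2-simplices (6): [v_0,v_1,v_3], [v_0,v_2,v_3], [v_1,v_2,v_4], [v_1,v_3,v_5], [v_1,v_4,v_5], [v_2,v_3,v_4]

giving chain groups C_0 ≅ Z^6, C_1 ≅ Z^12, C_2 ≅ Z^6.

Boundary ∂_1: C_1 → C_0 is given by ∂[p,q] = [q] − [p]. For instance
  ∂[v_1,v_4] = [v_4] − [v_1].
This gives a 6×12 integer matrix of rank 5; reducing to Smith normal form yields diagonal entries (1,1,1,1,1).

∂_2: C_2 → C_1 maps a triangle to the signed sum of its edges. For instance
  ∂[v_1,v_2,v_4] = [v_2,v_4] − [v_1,v_4] + [v_1,v_2],
  ∂[v_0,v_2,v_3] = [v_2,v_3] − [v_0,v_3] + [v_0,v_2].
The 12×6 boundary matrix has rank 6 and Smith normal form diag(1,1,1,1,1,1).

Reading off H_k = ker ∂_k / im ∂_{k+1}:

  H_0: rank C_0 − rank ∂_1 = 6 − 5 = 1, and the invariant factors of ∂_1 are all 1, so H_0 = Z.
  H_1: rank ker ∂_1 − rank ∂_2 = (12 − 5) − 6 = 1, and the invariant factors of ∂_2 are all 1, so H_1 = Z.
  H_2: rank ker ∂_2 − rank ∂_3 = (6 − 6) − 0 = 0, and there is no ∂_3, so H_2 = 0.

As a check, the Euler characteristic is 6 − 12 + 6 = 0, which agrees with 1 − 1 + 0 = 0.
(K is a triangulation of the cylinder S^1 x I.)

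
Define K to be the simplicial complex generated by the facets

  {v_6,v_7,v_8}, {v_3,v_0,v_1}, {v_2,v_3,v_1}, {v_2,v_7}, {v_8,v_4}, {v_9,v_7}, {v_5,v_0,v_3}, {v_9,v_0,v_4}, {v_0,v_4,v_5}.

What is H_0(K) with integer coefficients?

Take the total order v_0 < v_1 < v_2 < v_3 < v_4 < v_5 < v_6 < v_7 < v_8 < v_9 on the vertex set. Then K (dimension 2) consists of the simplices:

  0-simplices (10): [v_0], [v_1], [v_2], [v_3], [v_4], [v_5], [v_6], [v_7], [v_8], [v_9]
  1-simplices (17): (17 of them)
  2-simplices (6): [v_0,v_1,v_3], [v_0,v_3,v_5], [v_0,v_4,v_5], [v_0,v_4,v_9], [v_1,v_2,v_3], [v_6,v_7,v_8]

so the chain groups are C_0 ≅ Z^10, C_1 ≅ Z^17, C_2 ≅ Z^6.

∂_1: C_1 → C_0 sends each edge [p,q] (with p < q) to q − p.
As a 10×17 matrix over Z this has rank 9, with invariant factors (1,1,1,1,1,1,1,1,1).

∂_2: C_2 → C_1 sends each 2-simplex [p,q,r] to [q,r] − [p,r] + [p,q]. For instance
  ∂[v_0,v_4,v_9] = [v_4,v_9] − [v_0,v_9] + [v_0,v_4],
  ∂[v_0,v_1,v_3] = [v_1,v_3] − [v_0,v_3] + [v_0,v_1].
The 17×6 boundary matrix has rank 6 and Smith normal form diag(1,1,1,1,1,1).

Computing H_k = (kernel of ∂_k) / (image of ∂_{k+1}):

  H_0: rank C_0 − rank ∂_1 = 10 − 9 = 1, and the invariant factors of ∂_1 are all 1, so H_0 = Z.

H_0 = Z.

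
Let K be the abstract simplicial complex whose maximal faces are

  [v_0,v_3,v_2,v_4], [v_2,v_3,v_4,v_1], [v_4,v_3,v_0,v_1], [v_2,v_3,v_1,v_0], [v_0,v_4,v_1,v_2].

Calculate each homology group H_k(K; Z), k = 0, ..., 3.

Order the vertices as v_0 < v_1 < v_2 < v_3 < v_4. Listing each simplex with vertices in this order, K has dimension 3 with simplices:

  0-simplices (5): [v_0], [v_1], [v_2], [v_3], [v_4]
  1-simplices (10): [v_0,v_1], [v_0,v_2], [v_0,v_3], [v_0,v_4], [v_1,v_2], [v_1,v_3], [v_1,v_4], [v_2,v_3], [v_2,v_4], [v_3,v_4]
  2-simplices (10): [v_0,v_1,v_2], [v_0,v_1,v_3], [v_0,v_1,v_4], [v_0,v_2,v_3], [v_0,v_2,v_4], [v_0,v_3,v_4], [v_1,v_2,v_3], [v_1,v_2,v_4], [v_1,v_3,v_4], [v_2,v_3,v_4]
  3-simplices (5): [v_0,v_1,v_2,v_3], [v_0,v_1,v_2,v_4], [v_0,v_1,v_3,v_4], [v_0,v_2,v_3,v_4], [v_1,v_2,v_3,v_4]

giving chain groups C_0 ≅ Z^5, C_1 ≅ Z^10, C_2 ≅ Z^10, C_3 ≅ Z^5.

Boundary ∂_1: C_1 → C_0 sends each edge [p,q] (with p < q) to q − p. For instance
  ∂[v_0,v_4] = [v_4] − [v_0].
The resulting 5×10 matrix has rank 4, and its Smith normal form has invariant factors (1,1,1,1).

The boundary map ∂_2: C_2 → C_1 maps a triangle to the signed sum of its edges. For instance
  ∂[v_1,v_3,v_4] = [v_3,v_4] − [v_1,v_4] + [v_1,v_3],
  ∂[v_2,v_3,v_4] = [v_3,v_4] − [v_2,v_4] + [v_2,v_3].
This gives a 10×10 integer matrix of rank 6; reducing to Smith normal form yields diagonal entries (1,1,1,1,1,1).

The boundary map ∂_3: C_3 → C_2 sends each 3-simplex σ to the alternating sum Σ_i (−1)^i (σ with its i-th vertex removed). For instance
  ∂[v_0,v_1,v_2,v_3] = [v_1,v_2,v_3] − [v_0,v_2,v_3] + [v_0,v_1,v_3] − [v_0,v_1,v_2],
  ∂[v_0,v_1,v_3,v_4] = [v_1,v_3,v_4] − [v_0,v_3,v_4] + [v_0,v_1,v_4] − [v_0,v_1,v_3].
The 10×5 boundary matrix has rank 4 and Smith normal form diag(1,1,1,1).

Reading off H_k = ker ∂_k / im ∂_{k+1}:

  H_0: rank C_0 − rank ∂_1 = 5 − 4 = 1, and the invariant factors of ∂_1 are all 1, so H_0 = Z.
  H_1: rank ker ∂_1 − rank ∂_2 = (10 − 4) − 6 = 0, and the invariant factors of ∂_2 are all 1, so H_1 = 0.
  H_2: rank ker ∂_2 − rank ∂_3 = (10 − 6) − 4 = 0, and the invariant factors of ∂_3 are all 1, so H_2 = 0.
  H_3: rank ker ∂_3 − rank ∂_4 = (5 − 4) − 0 = 1, and there is no ∂_4, so H_3 = Z.

As a check, the Euler characteristic is 5 − 10 + 10 − 5 = 0, which agrees with 1 − 0 + 0 − 1 = 0.
(K is a triangulation of the 3-sphere S^3.)

H_0 ≅ Z,  H_1 = 0,  H_2 = 0,  H_3 ≅ Z.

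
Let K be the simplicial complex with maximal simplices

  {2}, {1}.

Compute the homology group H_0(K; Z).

H_0 ≅ Z^2.

Take the total order 1 < 2 on the vertex set. Then K (dimension 0) consists of the simplices:

  0-simplices (2): [1], [2]

giving chain groups C_0 ≅ Z^2.

Reading off H_k = ker ∂_k / im ∂_{k+1}:

  H_0: rank C_0 − rank ∂_1 = 2 − 0 = 2, and there is no ∂_1, so H_0 = Z^2.

(K is a triangulation of a set of 2 points.)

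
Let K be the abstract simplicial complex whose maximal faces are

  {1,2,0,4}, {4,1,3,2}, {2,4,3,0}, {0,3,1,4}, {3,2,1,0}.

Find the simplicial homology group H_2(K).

K has 5 vertices, 10 edges, 10 triangles, 5 3-simplices.
rank ∂_2 = 6, rank ∂_3 = 4 ⇒ b_2 = 10 − 6 − 4 = 0; all invariant factors of ∂_3 are 1 so no torsion. So H_2 = 0.

H_2 = 0.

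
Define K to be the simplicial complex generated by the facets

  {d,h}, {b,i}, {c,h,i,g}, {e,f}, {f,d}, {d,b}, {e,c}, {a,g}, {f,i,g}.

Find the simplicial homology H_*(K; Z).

Take the total order a < b < c < d < e < f < g < h < i on the vertex set. Then K (dimension 3) consists of the simplices:

  0-simplices (9): a, b, c, d, e, f, g, h, i
  1-simplices (15): ag, bd, bi, ce, cg, ch, ci, df, dh, ef, fg, fi, gh, gi, hi
  2-simplices (5): cgh, cgi, chi, fgi, ghi
  3-simplices (1): cghi

so the chain groups are C_0 ≅ Z^9, C_1 ≅ Z^15, C_2 ≅ Z^5, C_3 ≅ Z^1.

Boundary ∂_1: C_1 → C_0 sends each edge [p,q] (with p < q) to q − p. For instance
  ∂ci = i − c.
This gives a 9×15 integer matrix of rank 8; reducing to Smith normal form yields diagonal entries (1,1,1,1,1,1,1,1).

The boundary map ∂_2: C_2 → C_1 maps a triangle to the signed sum of its edges. For instance
  ∂fgi = gi − fi + fg,
  ∂ghi = hi − gi + gh.
As a 15×5 matrix over Z this has rank 4, with invariant factors (1,1,1,1).

Boundary ∂_3: C_3 → C_2 sends each 3-simplex σ to the alternating sum Σ_i (−1)^i (σ with its i-th vertex removed). For instance
  ∂cghi = ghi − chi + cgi − cgh.
The 5×1 boundary matrix has rank 1 and Smith normal form diag(1).

From H_k ≅ ker(∂_k) / im(∂_{k+1}) we obtain:

  H_0: rank C_0 − rank ∂_1 = 9 − 8 = 1, and the invariant factors of ∂_1 are all 1, so H_0 = Z.
  H_1: rank ker ∂_1 − rank ∂_2 = (15 − 8) − 4 = 3, and the invariant factors of ∂_2 are all 1, so H_1 = Z^3.
  H_2: rank ker ∂_2 − rank ∂_3 = (5 − 4) − 1 = 0, and the invariant factors of ∂_3 are all 1, so H_2 = 0.
  H_3: rank ker ∂_3 − rank ∂_4 = (1 − 1) − 0 = 0, and there is no ∂_4, so H_3 = 0.

H_0 = Z,  H_1 = Z^3,  H_2 = 0,  H_3 = 0.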